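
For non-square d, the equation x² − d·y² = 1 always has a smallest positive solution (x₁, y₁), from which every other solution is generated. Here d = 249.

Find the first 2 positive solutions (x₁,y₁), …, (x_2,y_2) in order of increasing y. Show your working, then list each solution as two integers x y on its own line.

8553815 542076
146335502108449 9273635639880

d=249: √d = [15; 1,3,1,1,5,…,3,1,30] (ℓ=16, even), read p_15/q_15
i=0: a=15 ⇒ p=15, q=1
…
i=3: a=1 ⇒ p=79, q=5
i=4: a=1 ⇒ p=142, q=9
…
i=6: a=1 ⇒ p=931, q=59
…
i=14: a=3 ⇒ p=6669699, q=422675
i=15: a=1 ⇒ p=8553815, q=542076
→ (8553815, 542076).  Check: 8553815²=73167751054225, 249·542076²=73167751054224, difference 1.
n=2: (8553815,542076)∘(8553815,542076) = (8553815·8553815+249·542076·542076, 8553815·542076+542076·8553815) = (146335502108449,9273635639880)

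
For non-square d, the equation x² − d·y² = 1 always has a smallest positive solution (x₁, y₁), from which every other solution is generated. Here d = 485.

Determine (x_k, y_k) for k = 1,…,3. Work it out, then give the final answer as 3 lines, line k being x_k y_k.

969 44
1877921 85272
3639409929 165257092

√485 = [22; 44, …], period ℓ=1 (odd) → k=1
k=0  a_k=22  p_k/q_k = 22/1
k=1  a_k=44  p_k/q_k = 969/44
(x₁, y₁) = (969, 44);  969² − 485·44² = 1 ✓
(969+44√485)^2 = 1877921 + 85272√485
(969+44√485)^3 = 3639409929 + 165257092√485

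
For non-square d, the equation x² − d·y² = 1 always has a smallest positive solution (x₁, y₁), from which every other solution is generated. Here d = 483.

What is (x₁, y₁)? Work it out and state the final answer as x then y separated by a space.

22 1

[21; 1,42] for √483; ℓ=2 ⇒ convergent index 1
a_0=21:  p_0=21·1+0=21,  q_0=21·0+1=1
a_1=1:  p_1=1·21+1=22,  q_1=1·1+0=1
→ (22, 1).  Check: 22²=484, 483·1²=483, difference 1.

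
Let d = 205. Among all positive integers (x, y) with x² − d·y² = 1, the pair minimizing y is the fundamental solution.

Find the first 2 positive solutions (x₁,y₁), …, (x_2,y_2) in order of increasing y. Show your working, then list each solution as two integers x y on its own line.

39689 2772
3150433441 220035816

√205 → a₀=14, period (3,6,1,4,1,6,3,28); ℓ=8 even so k=7
k=0  a_k=14  p_k/q_k = 14/1
k=1  a_k=3  p_k/q_k = 43/3
k=2  a_k=6  p_k/q_k = 272/19
k=3  a_k=1  p_k/q_k = 315/22
k=4  a_k=4  p_k/q_k = 1532/107
k=5  a_k=1  p_k/q_k = 1847/129
k=6  a_k=6  p_k/q_k = 12614/881
k=7  a_k=3  p_k/q_k = 39689/2772
(x₁, y₁) = (39689, 2772);  39689² − 205·2772² = 1 ✓
(x_2, y_2) = (39689·39689 + 205·2772·2772, 39689·2772 + 2772·39689) = (3150433441, 220035816)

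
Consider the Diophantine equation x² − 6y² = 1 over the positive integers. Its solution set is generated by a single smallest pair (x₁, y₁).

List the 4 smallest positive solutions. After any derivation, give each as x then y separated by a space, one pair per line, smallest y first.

5 2
49 20
485 198
4801 1960

√6 = [2; 2,4, …], period ℓ=2 (even) → k=1
a_0=2:  p_0=2·1+0=2,  q_0=2·0+1=1
a_1=2:  p_1=2·2+1=5,  q_1=2·1+0=2
fundamental: x₁=5, y₁=2  (since 25 − 6·4 = 1)
n=2: (5,2)∘(5,2) = (5·5+6·2·2, 5·2+2·5) = (49,20)
n=3: (49,20)∘(5,2) = (5·49+6·2·20, 5·20+2·49) = (485,198)
n=4: (485,198)∘(5,2) = (5·485+6·2·198, 5·198+2·485) = (4801,1960)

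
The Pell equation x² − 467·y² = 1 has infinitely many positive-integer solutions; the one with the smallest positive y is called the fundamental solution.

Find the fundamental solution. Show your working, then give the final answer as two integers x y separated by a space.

√467 = [21; 1,1,1,1,3,…,1,1,42, …], period ℓ=14 (even) → k=13
a_0=21:  p_0=21·1+0=21,  q_0=21·0+1=1
a_1=1:  p_1=1·21+1=22,  q_1=1·1+0=1
a_2=1:  p_2=1·22+21=43,  q_2=1·1+1=2
a_3=1:  p_3=1·43+22=65,  q_3=1·2+1=3
a_4=1:  p_4=1·65+43=108,  q_4=1·3+2=5
a_5=3:  p_5=3·108+65=389,  q_5=3·5+3=18
a_6=3:  p_6=3·389+108=1275,  q_6=3·18+5=59
…
a_8=3:  p_8=3·27164+1275=82767,  q_8=3·1257+59=3830
a_9=3:  p_9=3·82767+27164=275465,  q_9=3·3830+1257=12747
a_10=1:  p_10=1·275465+82767=358232,  q_10=1·12747+3830=16577
a_11=1:  p_11=1·358232+275465=633697,  q_11=1·16577+12747=29324
a_12=1:  p_12=1·633697+358232=991929,  q_12=1·29324+16577=45901
a_13=1:  p_13=1·991929+633697=1625626,  q_13=1·45901+29324=75225
fundamental: x₁=1625626, y₁=75225  (since 2642659891876 − 467·5658800625 = 1)

1625626 75225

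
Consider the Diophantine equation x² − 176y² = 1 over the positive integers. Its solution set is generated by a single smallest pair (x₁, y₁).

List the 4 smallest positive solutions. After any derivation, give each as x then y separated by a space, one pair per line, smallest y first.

d=176: √d = [13; 3,1,3,26] (ℓ=4, even), read p_3/q_3
step 0: (13, 1)  from 13·(1,0) + (0,1)
step 1: (40, 3)  from 3·(13,1) + (1,0)
step 2: (53, 4)  from 1·(40,3) + (13,1)
step 3: (199, 15)  from 3·(53,4) + (40,3)
fundamental: x₁=199, y₁=15  (since 39601 − 176·225 = 1)
(199+15√176)^2 = 79201 + 5970√176
(199+15√176)^3 = 31521799 + 2376045√176
(199+15√176)^4 = 12545596801 + 945659940√176

199 15
79201 5970
31521799 2376045
12545596801 945659940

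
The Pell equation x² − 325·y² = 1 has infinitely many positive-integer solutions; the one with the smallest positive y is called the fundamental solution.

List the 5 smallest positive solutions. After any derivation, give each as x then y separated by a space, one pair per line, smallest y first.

d=325: √d = [18; 36] (ℓ=1, odd), read p_1/q_1
k=0  a_k=18  p_k/q_k = 18/1
k=1  a_k=36  p_k/q_k = 649/36
(x₁, y₁) = (649, 36);  649² − 325·36² = 1 ✓
(x_2, y_2) = (649·649 + 325·36·36, 649·36 + 36·649) = (842401, 46728)
(x_3, y_3) = (649·842401 + 325·36·46728, 649·46728 + 36·842401) = (1093435849, 60652908)
(x_4, y_4) = (649·1093435849 + 325·36·60652908, 649·60652908 + 36·1093435849) = (1419278889601, 78727427856)
(x_5, y_5) = (649·1419278889601 + 325·36·78727427856, 649·78727427856 + 36·1419278889601) = (1842222905266249, 102188140704180)

649 36
842401 46728
1093435849 60652908
1419278889601 78727427856
1842222905266249 102188140704180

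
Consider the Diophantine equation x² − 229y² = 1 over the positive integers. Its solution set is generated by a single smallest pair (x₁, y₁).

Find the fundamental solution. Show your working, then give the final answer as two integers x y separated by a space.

d=229: √d = [15; 7,1,1,7,30] (ℓ=5, odd), read p_9/q_9
k=0  a_k=15  p_k/q_k = 15/1
…
k=4  a_k=7  p_k/q_k = 1710/113
…
k=8  a_k=1  p_k/q_k = 776325/51301
k=9  a_k=7  p_k/q_k = 5848201/386460
fundamental: x₁=5848201, y₁=386460  (since 34201454936401 − 229·149351331600 = 1)

5848201 386460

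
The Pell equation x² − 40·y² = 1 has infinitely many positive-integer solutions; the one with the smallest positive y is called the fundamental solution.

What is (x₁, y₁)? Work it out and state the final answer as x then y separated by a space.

[6; 3,12] for √40; ℓ=2 ⇒ convergent index 1
k=0  a_k=6  p_k/q_k = 6/1
k=1  a_k=3  p_k/q_k = 19/3
(x₁, y₁) = (19, 3);  19² − 40·3² = 1 ✓

19 3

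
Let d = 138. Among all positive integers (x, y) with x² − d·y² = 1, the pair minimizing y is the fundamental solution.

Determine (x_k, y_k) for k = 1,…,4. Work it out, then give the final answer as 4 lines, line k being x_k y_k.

√138 → a₀=11, period (1,2,1,22); ℓ=4 even so k=3
step 0: (11, 1)  from 11·(1,0) + (0,1)
…
step 2: (35, 3)  from 2·(12,1) + (11,1)
step 3: (47, 4)  from 1·(35,3) + (12,1)
→ (47, 4).  Check: 47²=2209, 138·4²=2208, difference 1.
(x_2, y_2) = (47·47 + 138·4·4, 47·4 + 4·47) = (4417, 376)
(x_3, y_3) = (47·4417 + 138·4·376, 47·376 + 4·4417) = (415151, 35340)
(x_4, y_4) = (47·415151 + 138·4·35340, 47·35340 + 4·415151) = (39019777, 3321584)

47 4
4417 376
415151 35340
39019777 3321584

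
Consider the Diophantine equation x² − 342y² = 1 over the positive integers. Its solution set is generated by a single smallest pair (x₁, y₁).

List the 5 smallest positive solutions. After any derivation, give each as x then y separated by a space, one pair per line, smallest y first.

d=342: √d = [18; 2,36] (ℓ=2, even), read p_1/q_1
a_0=18:  p_0=18·1+0=18,  q_0=18·0+1=1
a_1=2:  p_1=2·18+1=37,  q_1=2·1+0=2
fundamental: x₁=37, y₁=2  (since 1369 − 342·4 = 1)
k=2:  x_2 = 37·37+342·2·2 = 2737,  y_2 = 37·2+2·37 = 148
k=3:  x_3 = 37·2737+342·2·148 = 202501,  y_3 = 37·148+2·2737 = 10950
k=4:  x_4 = 37·202501+342·2·10950 = 14982337,  y_4 = 37·10950+2·202501 = 810152
k=5:  x_5 = 37·14982337+342·2·810152 = 1108490437,  y_5 = 37·810152+2·14982337 = 59940298

37 2
2737 148
202501 10950
14982337 810152
1108490437 59940298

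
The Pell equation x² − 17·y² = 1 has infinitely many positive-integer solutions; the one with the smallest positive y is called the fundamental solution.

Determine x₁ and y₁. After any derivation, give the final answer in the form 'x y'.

33 8

√17 → a₀=4, period (8); ℓ=1 odd so k=1
a_0=4:  p_0=4·1+0=4,  q_0=4·0+1=1
a_1=8:  p_1=8·4+1=33,  q_1=8·1+0=8
(x₁, y₁) = (33, 8);  33² − 17·8² = 1 ✓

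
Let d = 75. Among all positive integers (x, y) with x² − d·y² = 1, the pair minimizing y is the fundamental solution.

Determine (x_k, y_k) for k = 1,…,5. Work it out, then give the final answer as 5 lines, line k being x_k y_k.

√75 → a₀=8, period (1,1,1,16); ℓ=4 even so k=3
i=0: a=8 ⇒ p=8, q=1
i=1: a=1 ⇒ p=9, q=1
i=2: a=1 ⇒ p=17, q=2
i=3: a=1 ⇒ p=26, q=3
→ (26, 3).  Check: 26²=676, 75·3²=675, difference 1.
(26+3√75)^2 = 1351 + 156√75
(26+3√75)^3 = 70226 + 8109√75
(26+3√75)^4 = 3650401 + 421512√75
(26+3√75)^5 = 189750626 + 21910515√75

26 3
1351 156
70226 8109
3650401 421512
189750626 21910515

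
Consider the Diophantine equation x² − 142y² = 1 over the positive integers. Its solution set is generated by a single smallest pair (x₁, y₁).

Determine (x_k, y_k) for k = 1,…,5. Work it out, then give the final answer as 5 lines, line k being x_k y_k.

143 12
40897 3432
11696399 981540
3345129217 280717008
956695259663 80284082748

d=142: √d = [11; 1,10,1,22] (ℓ=4, even), read p_3/q_3
a_0=11:  p_0=11·1+0=11,  q_0=11·0+1=1
a_1=1:  p_1=1·11+1=12,  q_1=1·1+0=1
a_2=10:  p_2=10·12+11=131,  q_2=10·1+1=11
a_3=1:  p_3=1·131+12=143,  q_3=1·11+1=12
fundamental: x₁=143, y₁=12  (since 20449 − 142·144 = 1)
k=2:  x_2 = 143·143+142·12·12 = 40897,  y_2 = 143·12+12·143 = 3432
k=3:  x_3 = 143·40897+142·12·3432 = 11696399,  y_3 = 143·3432+12·40897 = 981540
k=4:  x_4 = 143·11696399+142·12·981540 = 3345129217,  y_4 = 143·981540+12·11696399 = 280717008
k=5:  x_5 = 143·3345129217+142·12·280717008 = 956695259663,  y_5 = 143·280717008+12·3345129217 = 80284082748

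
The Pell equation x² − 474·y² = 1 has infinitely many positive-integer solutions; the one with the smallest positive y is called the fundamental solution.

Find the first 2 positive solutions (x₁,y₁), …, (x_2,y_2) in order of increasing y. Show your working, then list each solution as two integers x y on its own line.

d=474: √d = [21; 1,3,2,1,1,…,3,1,42] (ℓ=14, even), read p_13/q_13
step 0: (21, 1)  from 21·(1,0) + (0,1)
…
step 3: (196, 9)  from 2·(87,4) + (22,1)
…
step 5: (479, 22)  from 1·(283,13) + (196,9)
step 6: (762, 35)  from 1·(479,22) + (283,13)
step 7: (5051, 232)  from 6·(762,35) + (479,22)
step 8: (5813, 267)  from 1·(5051,232) + (762,35)
…
step 10: (16677, 766)  from 1·(10864,499) + (5813,267)
step 11: (44218, 2031)  from 2·(16677,766) + (10864,499)
step 12: (149331, 6859)  from 3·(44218,2031) + (16677,766)
step 13: (193549, 8890)  from 1·(149331,6859) + (44218,2031)
→ (193549, 8890).  Check: 193549²=37461215401, 474·8890²=37461215400, difference 1.
k=2:  x_2 = 193549·193549+474·8890·8890 = 74922430801,  y_2 = 193549·8890+8890·193549 = 3441301220

193549 8890
74922430801 3441301220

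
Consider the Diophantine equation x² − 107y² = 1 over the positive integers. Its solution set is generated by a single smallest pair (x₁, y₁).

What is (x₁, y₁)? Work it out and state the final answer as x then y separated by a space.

962 93

[10; 2,1,9,1,2,20] for √107; ℓ=6 ⇒ convergent index 5
a_0=10:  p_0=10·1+0=10,  q_0=10·0+1=1
…
a_2=1:  p_2=1·21+10=31,  q_2=1·2+1=3
…
a_4=1:  p_4=1·300+31=331,  q_4=1·29+3=32
a_5=2:  p_5=2·331+300=962,  q_5=2·32+29=93
fundamental: x₁=962, y₁=93  (since 925444 − 107·8649 = 1)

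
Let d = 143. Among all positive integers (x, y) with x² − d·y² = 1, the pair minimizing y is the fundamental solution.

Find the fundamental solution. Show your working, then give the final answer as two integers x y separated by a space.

12 1

√143 → a₀=11, period (1,22); ℓ=2 even so k=1
step 0: (11, 1)  from 11·(1,0) + (0,1)
step 1: (12, 1)  from 1·(11,1) + (1,0)
fundamental: x₁=12, y₁=1  (since 144 − 143·1 = 1)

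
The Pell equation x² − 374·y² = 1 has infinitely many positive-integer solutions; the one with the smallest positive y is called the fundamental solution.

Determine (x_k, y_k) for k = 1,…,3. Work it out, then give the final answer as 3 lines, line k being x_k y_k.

d=374: √d = [19; 2,1,18,1,2,38] (ℓ=6, even), read p_5/q_5
i=0: a=19 ⇒ p=19, q=1
…
i=4: a=1 ⇒ p=1141, q=59
i=5: a=2 ⇒ p=3365, q=174
(x₁, y₁) = (3365, 174);  3365² − 374·174² = 1 ✓
(3365+174√374)^2 = 22646449 + 1171020√374
(3365+174√374)^3 = 152410598405 + 7880964426√374

3365 174
22646449 1171020
152410598405 7880964426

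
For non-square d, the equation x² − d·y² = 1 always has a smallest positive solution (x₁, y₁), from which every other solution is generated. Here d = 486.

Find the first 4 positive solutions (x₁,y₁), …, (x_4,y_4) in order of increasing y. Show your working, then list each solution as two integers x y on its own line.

√486 → a₀=22, period (22,44); ℓ=2 even so k=1
step 0: (22, 1)  from 22·(1,0) + (0,1)
step 1: (485, 22)  from 22·(22,1) + (1,0)
fundamental: x₁=485, y₁=22  (since 235225 − 486·484 = 1)
k=2:  x_2 = 485·485+486·22·22 = 470449,  y_2 = 485·22+22·485 = 21340
k=3:  x_3 = 485·470449+486·22·21340 = 456335045,  y_3 = 485·21340+22·470449 = 20699778
k=4:  x_4 = 485·456335045+486·22·20699778 = 442644523201,  y_4 = 485·20699778+22·456335045 = 20078763320

485 22
470449 21340
456335045 20699778
442644523201 20078763320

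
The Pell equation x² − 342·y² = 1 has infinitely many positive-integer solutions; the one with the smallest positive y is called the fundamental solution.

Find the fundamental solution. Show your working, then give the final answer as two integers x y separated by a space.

d=342: √d = [18; 2,36] (ℓ=2, even), read p_1/q_1
i=0: a=18 ⇒ p=18, q=1
i=1: a=2 ⇒ p=37, q=2
fundamental: x₁=37, y₁=2  (since 1369 − 342·4 = 1)

37 2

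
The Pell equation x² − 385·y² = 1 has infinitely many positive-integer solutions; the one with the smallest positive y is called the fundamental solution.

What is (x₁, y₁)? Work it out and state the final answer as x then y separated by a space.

95831 4884

√385 = [19; 1,1,1,1,1,…,1,1,38, …], period ℓ=16 (even) → k=15
step 0: (19, 1)  from 19·(1,0) + (0,1)
step 1: (20, 1)  from 1·(19,1) + (1,0)
…
step 4: (98, 5)  from 1·(59,3) + (39,2)
step 5: (157, 8)  from 1·(98,5) + (59,3)
…
step 7: (726, 37)  from 1·(569,29) + (157,8)
step 8: (2021, 103)  from 2·(726,37) + (569,29)
…
step 10: (10262, 523)  from 3·(2747,140) + (2021,103)
step 11: (13009, 663)  from 1·(10262,523) + (2747,140)
…
step 14: (59551, 3035)  from 1·(36280,1849) + (23271,1186)
step 15: (95831, 4884)  from 1·(59551,3035) + (36280,1849)
(x₁, y₁) = (95831, 4884);  95831² − 385·4884² = 1 ✓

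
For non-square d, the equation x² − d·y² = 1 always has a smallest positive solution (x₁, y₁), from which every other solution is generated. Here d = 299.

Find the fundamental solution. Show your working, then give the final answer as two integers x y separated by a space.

415 24

√299 = [17; 3,2,3,34, …], period ℓ=4 (even) → k=3
a_0=17:  p_0=17·1+0=17,  q_0=17·0+1=1
…
a_2=2:  p_2=2·52+17=121,  q_2=2·3+1=7
a_3=3:  p_3=3·121+52=415,  q_3=3·7+3=24
fundamental: x₁=415, y₁=24  (since 172225 − 299·576 = 1)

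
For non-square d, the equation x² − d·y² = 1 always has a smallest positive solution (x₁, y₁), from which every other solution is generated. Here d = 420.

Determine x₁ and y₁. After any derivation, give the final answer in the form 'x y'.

41 2

d=420: √d = [20; 2,40] (ℓ=2, even), read p_1/q_1
k=0  a_k=20  p_k/q_k = 20/1
k=1  a_k=2  p_k/q_k = 41/2
fundamental: x₁=41, y₁=2  (since 1681 − 420·4 = 1)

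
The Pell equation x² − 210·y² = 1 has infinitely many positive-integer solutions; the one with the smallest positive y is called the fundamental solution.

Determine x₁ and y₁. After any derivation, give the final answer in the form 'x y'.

√210 = [14; 2,28, …], period ℓ=2 (even) → k=1
step 0: (14, 1)  from 14·(1,0) + (0,1)
step 1: (29, 2)  from 2·(14,1) + (1,0)
(x₁, y₁) = (29, 2);  29² − 210·2² = 1 ✓

29 2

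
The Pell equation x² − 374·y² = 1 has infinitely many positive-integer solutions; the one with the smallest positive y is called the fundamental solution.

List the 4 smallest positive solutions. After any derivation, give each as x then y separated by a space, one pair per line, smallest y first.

√374 = [19; 2,1,18,1,2,38, …], period ℓ=6 (even) → k=5
a_0=19:  p_0=19·1+0=19,  q_0=19·0+1=1
a_1=2:  p_1=2·19+1=39,  q_1=2·1+0=2
a_2=1:  p_2=1·39+19=58,  q_2=1·2+1=3
a_3=18:  p_3=18·58+39=1083,  q_3=18·3+2=56
a_4=1:  p_4=1·1083+58=1141,  q_4=1·56+3=59
a_5=2:  p_5=2·1141+1083=3365,  q_5=2·59+56=174
→ (3365, 174).  Check: 3365²=11323225, 374·174²=11323224, difference 1.
k=2:  x_2 = 3365·3365+374·174·174 = 22646449,  y_2 = 3365·174+174·3365 = 1171020
k=3:  x_3 = 3365·22646449+374·174·1171020 = 152410598405,  y_3 = 3365·1171020+174·22646449 = 7880964426
k=4:  x_4 = 3365·152410598405+374·174·7880964426 = 1025723304619201,  y_4 = 3365·7880964426+174·152410598405 = 53038889415960

3365 174
22646449 1171020
152410598405 7880964426
1025723304619201 53038889415960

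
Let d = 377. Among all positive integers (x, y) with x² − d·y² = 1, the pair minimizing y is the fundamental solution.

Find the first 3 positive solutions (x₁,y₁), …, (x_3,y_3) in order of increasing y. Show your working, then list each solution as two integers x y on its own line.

233 12
108577 5592
50596649 2605860

√377 = [19; 2,2,2,38, …], period ℓ=4 (even) → k=3
step 0: (19, 1)  from 19·(1,0) + (0,1)
…
step 2: (97, 5)  from 2·(39,2) + (19,1)
step 3: (233, 12)  from 2·(97,5) + (39,2)
→ (233, 12).  Check: 233²=54289, 377·12²=54288, difference 1.
n=2: (233,12)∘(233,12) = (233·233+377·12·12, 233·12+12·233) = (108577,5592)
n=3: (108577,5592)∘(233,12) = (233·108577+377·12·5592, 233·5592+12·108577) = (50596649,2605860)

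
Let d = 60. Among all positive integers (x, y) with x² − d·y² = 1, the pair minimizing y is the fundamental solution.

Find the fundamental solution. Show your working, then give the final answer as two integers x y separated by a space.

31 4

√60 → a₀=7, period (1,2,1,14); ℓ=4 even so k=3
i=0: a=7 ⇒ p=7, q=1
…
i=2: a=2 ⇒ p=23, q=3
i=3: a=1 ⇒ p=31, q=4
→ (31, 4).  Check: 31²=961, 60·4²=960, difference 1.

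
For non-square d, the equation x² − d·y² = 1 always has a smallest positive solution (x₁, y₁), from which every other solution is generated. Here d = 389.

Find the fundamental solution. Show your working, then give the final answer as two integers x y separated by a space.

d=389: √d = [19; 1,2,1,1,1,1,2,1,38] (ℓ=9, odd), read p_17/q_17
a_0=19:  p_0=19·1+0=19,  q_0=19·0+1=1
a_1=1:  p_1=1·19+1=20,  q_1=1·1+0=1
…
a_5=1:  p_5=1·138+79=217,  q_5=1·7+4=11
a_6=1:  p_6=1·217+138=355,  q_6=1·11+7=18
…
a_9=38:  p_9=38·1282+927=49643,  q_9=38·65+47=2517
…
a_11=2:  p_11=2·50925+49643=151493,  q_11=2·2582+2517=7681
a_12=1:  p_12=1·151493+50925=202418,  q_12=1·7681+2582=10263
…
a_15=1:  p_15=1·556329+353911=910240,  q_15=1·28207+17944=46151
a_16=2:  p_16=2·910240+556329=2376809,  q_16=2·46151+28207=120509
a_17=1:  p_17=1·2376809+910240=3287049,  q_17=1·120509+46151=166660
→ (3287049, 166660).  Check: 3287049²=10804691128401, 389·166660²=10804691128400, difference 1.

3287049 166660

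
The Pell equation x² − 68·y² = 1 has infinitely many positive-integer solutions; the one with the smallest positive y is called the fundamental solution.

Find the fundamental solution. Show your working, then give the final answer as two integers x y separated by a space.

[8; 4,16] for √68; ℓ=2 ⇒ convergent index 1
i=0: a=8 ⇒ p=8, q=1
i=1: a=4 ⇒ p=33, q=4
fundamental: x₁=33, y₁=4  (since 1089 − 68·16 = 1)

33 4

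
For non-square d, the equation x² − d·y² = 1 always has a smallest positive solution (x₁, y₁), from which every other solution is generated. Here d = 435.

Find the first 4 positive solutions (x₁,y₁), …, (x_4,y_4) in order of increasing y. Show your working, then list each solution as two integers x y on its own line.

d=435: √d = [20; 1,5,1,40] (ℓ=4, even), read p_3/q_3
k=0  a_k=20  p_k/q_k = 20/1
…
k=2  a_k=5  p_k/q_k = 125/6
k=3  a_k=1  p_k/q_k = 146/7
(x₁, y₁) = (146, 7);  146² − 435·7² = 1 ✓
k=2:  x_2 = 146·146+435·7·7 = 42631,  y_2 = 146·7+7·146 = 2044
k=3:  x_3 = 146·42631+435·7·2044 = 12448106,  y_3 = 146·2044+7·42631 = 596841
k=4:  x_4 = 146·12448106+435·7·596841 = 3634804321,  y_4 = 146·596841+7·12448106 = 174275528

146 7
42631 2044
12448106 596841
3634804321 174275528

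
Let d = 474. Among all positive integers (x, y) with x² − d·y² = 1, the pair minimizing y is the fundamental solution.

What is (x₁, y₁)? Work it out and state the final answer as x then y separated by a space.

193549 8890

√474 → a₀=21, period (1,3,2,1,1,…,3,1,42); ℓ=14 even so k=13
step 0: (21, 1)  from 21·(1,0) + (0,1)
…
step 2: (87, 4)  from 3·(22,1) + (21,1)
step 3: (196, 9)  from 2·(87,4) + (22,1)
step 4: (283, 13)  from 1·(196,9) + (87,4)
step 5: (479, 22)  from 1·(283,13) + (196,9)
step 6: (762, 35)  from 1·(479,22) + (283,13)
step 7: (5051, 232)  from 6·(762,35) + (479,22)
…
step 9: (10864, 499)  from 1·(5813,267) + (5051,232)
step 10: (16677, 766)  from 1·(10864,499) + (5813,267)
step 11: (44218, 2031)  from 2·(16677,766) + (10864,499)
step 12: (149331, 6859)  from 3·(44218,2031) + (16677,766)
step 13: (193549, 8890)  from 1·(149331,6859) + (44218,2031)
(x₁, y₁) = (193549, 8890);  193549² − 474·8890² = 1 ✓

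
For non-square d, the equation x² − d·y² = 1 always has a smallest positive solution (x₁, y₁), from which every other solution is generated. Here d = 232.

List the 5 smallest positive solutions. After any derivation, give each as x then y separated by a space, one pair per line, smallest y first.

19603 1287
768555217 50458122
30131975818099 1978261129845
1181354243155834177 77559705806244948
46316174427035658925363 3040805823861378301443

√232 → a₀=15, period (4,3,7,3,4,30); ℓ=6 even so k=5
a_0=15:  p_0=15·1+0=15,  q_0=15·0+1=1
…
a_3=7:  p_3=7·198+61=1447,  q_3=7·13+4=95
a_4=3:  p_4=3·1447+198=4539,  q_4=3·95+13=298
a_5=4:  p_5=4·4539+1447=19603,  q_5=4·298+95=1287
→ (19603, 1287).  Check: 19603²=384277609, 232·1287²=384277608, difference 1.
(19603+1287√232)^2 = 768555217 + 50458122√232
(19603+1287√232)^3 = 30131975818099 + 1978261129845√232
(19603+1287√232)^4 = 1181354243155834177 + 77559705806244948√232
(19603+1287√232)^5 = 46316174427035658925363 + 3040805823861378301443√232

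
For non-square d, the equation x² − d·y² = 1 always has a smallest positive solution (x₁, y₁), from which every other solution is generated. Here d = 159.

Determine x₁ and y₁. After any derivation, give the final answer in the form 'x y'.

1324 105

d=159: √d = [12; 1,1,1,1,3,1,1,1,1,24] (ℓ=10, even), read p_9/q_9
step 0: (12, 1)  from 12·(1,0) + (0,1)
step 1: (13, 1)  from 1·(12,1) + (1,0)
step 2: (25, 2)  from 1·(13,1) + (12,1)
step 3: (38, 3)  from 1·(25,2) + (13,1)
step 4: (63, 5)  from 1·(38,3) + (25,2)
step 5: (227, 18)  from 3·(63,5) + (38,3)
step 6: (290, 23)  from 1·(227,18) + (63,5)
step 7: (517, 41)  from 1·(290,23) + (227,18)
step 8: (807, 64)  from 1·(517,41) + (290,23)
step 9: (1324, 105)  from 1·(807,64) + (517,41)
fundamental: x₁=1324, y₁=105  (since 1752976 − 159·11025 = 1)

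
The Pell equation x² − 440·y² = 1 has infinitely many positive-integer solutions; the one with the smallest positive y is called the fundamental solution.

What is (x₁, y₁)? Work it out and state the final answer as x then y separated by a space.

21 1

d=440: √d = [20; 1,40] (ℓ=2, even), read p_1/q_1
k=0  a_k=20  p_k/q_k = 20/1
k=1  a_k=1  p_k/q_k = 21/1
fundamental: x₁=21, y₁=1  (since 441 − 440·1 = 1)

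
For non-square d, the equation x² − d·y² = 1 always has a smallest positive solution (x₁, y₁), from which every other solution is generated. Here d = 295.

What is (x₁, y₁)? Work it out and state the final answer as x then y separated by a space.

2024999 117900

√295 = [17; 5,1,2,3,2,6,2,3,2,1,5,34, …], period ℓ=12 (even) → k=11
i=0: a=17 ⇒ p=17, q=1
i=1: a=5 ⇒ p=86, q=5
…
i=4: a=3 ⇒ p=979, q=57
i=5: a=2 ⇒ p=2250, q=131
i=6: a=6 ⇒ p=14479, q=843
…
i=8: a=3 ⇒ p=108103, q=6294
…
i=10: a=1 ⇒ p=355517, q=20699
i=11: a=5 ⇒ p=2024999, q=117900
→ (2024999, 117900).  Check: 2024999²=4100620950001, 295·117900²=4100620950000, difference 1.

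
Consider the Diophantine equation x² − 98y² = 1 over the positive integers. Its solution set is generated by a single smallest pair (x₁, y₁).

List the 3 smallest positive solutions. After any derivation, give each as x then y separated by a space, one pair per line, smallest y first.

√98 → a₀=9, period (1,8,1,18); ℓ=4 even so k=3
i=0: a=9 ⇒ p=9, q=1
i=1: a=1 ⇒ p=10, q=1
i=2: a=8 ⇒ p=89, q=9
i=3: a=1 ⇒ p=99, q=10
fundamental: x₁=99, y₁=10  (since 9801 − 98·100 = 1)
n=2: (99,10)∘(99,10) = (99·99+98·10·10, 99·10+10·99) = (19601,1980)
n=3: (19601,1980)∘(99,10) = (99·19601+98·10·1980, 99·1980+10·19601) = (3880899,392030)

99 10
19601 1980
3880899 392030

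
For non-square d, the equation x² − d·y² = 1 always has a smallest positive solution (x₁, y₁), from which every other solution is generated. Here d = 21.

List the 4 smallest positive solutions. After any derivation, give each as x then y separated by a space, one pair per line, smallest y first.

55 12
6049 1320
665335 145188
73180801 15969360

d=21: √d = [4; 1,1,2,1,1,8] (ℓ=6, even), read p_5/q_5
k=0  a_k=4  p_k/q_k = 4/1
…
k=2  a_k=1  p_k/q_k = 9/2
…
k=4  a_k=1  p_k/q_k = 32/7
k=5  a_k=1  p_k/q_k = 55/12
(x₁, y₁) = (55, 12);  55² − 21·12² = 1 ✓
k=2:  x_2 = 55·55+21·12·12 = 6049,  y_2 = 55·12+12·55 = 1320
k=3:  x_3 = 55·6049+21·12·1320 = 665335,  y_3 = 55·1320+12·6049 = 145188
k=4:  x_4 = 55·665335+21·12·145188 = 73180801,  y_4 = 55·145188+12·665335 = 15969360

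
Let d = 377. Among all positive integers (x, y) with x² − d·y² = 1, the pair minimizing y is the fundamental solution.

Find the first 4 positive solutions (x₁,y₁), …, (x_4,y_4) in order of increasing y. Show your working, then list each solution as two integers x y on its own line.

233 12
108577 5592
50596649 2605860
23577929857 1214325168

[19; 2,2,2,38] for √377; ℓ=4 ⇒ convergent index 3
k=0  a_k=19  p_k/q_k = 19/1
k=1  a_k=2  p_k/q_k = 39/2
k=2  a_k=2  p_k/q_k = 97/5
k=3  a_k=2  p_k/q_k = 233/12
fundamental: x₁=233, y₁=12  (since 54289 − 377·144 = 1)
k=2:  x_2 = 233·233+377·12·12 = 108577,  y_2 = 233·12+12·233 = 5592
k=3:  x_3 = 233·108577+377·12·5592 = 50596649,  y_3 = 233·5592+12·108577 = 2605860
k=4:  x_4 = 233·50596649+377·12·2605860 = 23577929857,  y_4 = 233·2605860+12·50596649 = 1214325168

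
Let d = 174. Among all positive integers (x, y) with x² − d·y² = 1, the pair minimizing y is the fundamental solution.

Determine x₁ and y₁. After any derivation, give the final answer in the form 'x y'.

√174 = [13; 5,4,5,26, …], period ℓ=4 (even) → k=3
k=0  a_k=13  p_k/q_k = 13/1
k=1  a_k=5  p_k/q_k = 66/5
k=2  a_k=4  p_k/q_k = 277/21
k=3  a_k=5  p_k/q_k = 1451/110
→ (1451, 110).  Check: 1451²=2105401, 174·110²=2105400, difference 1.

1451 110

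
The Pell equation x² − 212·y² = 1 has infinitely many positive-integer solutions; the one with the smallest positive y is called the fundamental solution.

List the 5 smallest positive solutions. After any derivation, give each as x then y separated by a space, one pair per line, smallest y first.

√212 = [14; 1,1,3,1,1,…,1,1,28, …], period ℓ=14 (even) → k=13
k=0  a_k=14  p_k/q_k = 14/1
k=1  a_k=1  p_k/q_k = 15/1
…
k=3  a_k=3  p_k/q_k = 102/7
…
k=5  a_k=1  p_k/q_k = 233/16
k=6  a_k=1  p_k/q_k = 364/25
…
k=10  a_k=1  p_k/q_k = 7979/548
…
k=12  a_k=1  p_k/q_k = 37114/2549
k=13  a_k=1  p_k/q_k = 66249/4550
fundamental: x₁=66249, y₁=4550  (since 4388930001 − 212·20702500 = 1)
(x_2, y_2) = (66249·66249 + 212·4550·4550, 66249·4550 + 4550·66249) = (8777860001, 602865900)
(x_3, y_3) = (66249·8777860001 + 212·4550·602865900, 66249·602865900 + 4550·8777860001) = (1163048894346249, 79878526013650)
(x_4, y_4) = (66249·1163048894346249 + 212·4550·79878526013650, 66249·79878526013650 + 4550·1163048894346249) = (154101652394311440001, 10583744939153731800)
(x_5, y_5) = (66249·154101652394311440001 + 212·4550·10583744939153731800, 66249·10583744939153731800 + 4550·154101652394311440001) = (20418160737778428282906249, 1402325036868112630022750)

66249 4550
8777860001 602865900
1163048894346249 79878526013650
154101652394311440001 10583744939153731800
20418160737778428282906249 1402325036868112630022750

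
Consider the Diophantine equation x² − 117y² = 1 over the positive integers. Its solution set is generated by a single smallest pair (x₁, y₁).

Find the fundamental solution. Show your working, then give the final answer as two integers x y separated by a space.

d=117: √d = [10; 1,4,2,4,1,20] (ℓ=6, even), read p_5/q_5
step 0: (10, 1)  from 10·(1,0) + (0,1)
step 1: (11, 1)  from 1·(10,1) + (1,0)
step 2: (54, 5)  from 4·(11,1) + (10,1)
step 3: (119, 11)  from 2·(54,5) + (11,1)
step 4: (530, 49)  from 4·(119,11) + (54,5)
step 5: (649, 60)  from 1·(530,49) + (119,11)
(x₁, y₁) = (649, 60);  649² − 117·60² = 1 ✓

649 60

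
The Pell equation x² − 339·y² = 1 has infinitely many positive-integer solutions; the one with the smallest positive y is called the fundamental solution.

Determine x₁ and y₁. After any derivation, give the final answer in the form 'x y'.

d=339: √d = [18; 2,2,2,1,17,1,2,2,2,36] (ℓ=10, even), read p_9/q_9
a_0=18:  p_0=18·1+0=18,  q_0=18·0+1=1
a_1=2:  p_1=2·18+1=37,  q_1=2·1+0=2
a_2=2:  p_2=2·37+18=92,  q_2=2·2+1=5
a_3=2:  p_3=2·92+37=221,  q_3=2·5+2=12
…
a_6=1:  p_6=1·5542+313=5855,  q_6=1·301+17=318
…
a_8=2:  p_8=2·17252+5855=40359,  q_8=2·937+318=2192
a_9=2:  p_9=2·40359+17252=97970,  q_9=2·2192+937=5321
→ (97970, 5321).  Check: 97970²=9598120900, 339·5321²=9598120899, difference 1.

97970 5321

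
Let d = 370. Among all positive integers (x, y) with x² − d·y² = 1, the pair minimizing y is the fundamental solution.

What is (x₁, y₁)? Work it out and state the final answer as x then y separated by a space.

213859 11118

√370 → a₀=19, period (4,4,38); ℓ=3 odd so k=5
k=0  a_k=19  p_k/q_k = 19/1
…
k=2  a_k=4  p_k/q_k = 327/17
k=3  a_k=38  p_k/q_k = 12503/650
k=4  a_k=4  p_k/q_k = 50339/2617
k=5  a_k=4  p_k/q_k = 213859/11118
fundamental: x₁=213859, y₁=11118  (since 45735671881 − 370·123609924 = 1)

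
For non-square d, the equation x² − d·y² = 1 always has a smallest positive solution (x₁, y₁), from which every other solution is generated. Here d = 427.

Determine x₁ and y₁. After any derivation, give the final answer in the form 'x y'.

d=427: √d = [20; 1,1,1,40] (ℓ=4, even), read p_3/q_3
step 0: (20, 1)  from 20·(1,0) + (0,1)
step 1: (21, 1)  from 1·(20,1) + (1,0)
step 2: (41, 2)  from 1·(21,1) + (20,1)
step 3: (62, 3)  from 1·(41,2) + (21,1)
→ (62, 3).  Check: 62²=3844, 427·3²=3843, difference 1.

62 3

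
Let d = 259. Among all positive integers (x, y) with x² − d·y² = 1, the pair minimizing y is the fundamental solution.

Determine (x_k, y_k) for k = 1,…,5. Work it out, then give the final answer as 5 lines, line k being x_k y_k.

√259 = [16; 10,1,2,3,4,3,2,1,10,32, …], period ℓ=10 (even) → k=9
i=0: a=16 ⇒ p=16, q=1
…
i=2: a=1 ⇒ p=177, q=11
i=3: a=2 ⇒ p=515, q=32
i=4: a=3 ⇒ p=1722, q=107
i=5: a=4 ⇒ p=7403, q=460
…
i=7: a=2 ⇒ p=55265, q=3434
i=8: a=1 ⇒ p=79196, q=4921
i=9: a=10 ⇒ p=847225, q=52644
(x₁, y₁) = (847225, 52644);  847225² − 259·52644² = 1 ✓
n=2: (847225,52644)∘(847225,52644) = (847225·847225+259·52644·52644, 847225·52644+52644·847225) = (1435580401249,89202625800)
n=3: (1435580401249,89202625800)∘(847225,52644) = (847225·1435580401249+259·52644·89202625800, 847225·89202625800+52644·1435580401249) = (2432519210895520825,151149389286757356)
n=4: (2432519210895520825,151149389286757356)∘(847225,52644) = (847225·2432519210895520825+259·52644·151149389286757356, 847225·151149389286757356+52644·2432519210895520825) = (4121782176900479681520001,256115082676856799248400)
n=5: (4121782176900479681520001,256115082676856799248400)∘(847225,52644) = (847225·4121782176900479681520001+259·52644·256115082676856799248400, 847225·256115082676856799248400+52644·4121782176900479681520001) = (6984153809646585277140670173625,433974201841648854097164622644)

847225 52644
1435580401249 89202625800
2432519210895520825 151149389286757356
4121782176900479681520001 256115082676856799248400
6984153809646585277140670173625 433974201841648854097164622644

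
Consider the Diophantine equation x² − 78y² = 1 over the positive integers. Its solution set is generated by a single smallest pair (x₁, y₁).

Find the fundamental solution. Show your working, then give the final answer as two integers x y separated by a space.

√78 → a₀=8, period (1,4,1,16); ℓ=4 even so k=3
step 0: (8, 1)  from 8·(1,0) + (0,1)
step 1: (9, 1)  from 1·(8,1) + (1,0)
step 2: (44, 5)  from 4·(9,1) + (8,1)
step 3: (53, 6)  from 1·(44,5) + (9,1)
(x₁, y₁) = (53, 6);  53² − 78·6² = 1 ✓

53 6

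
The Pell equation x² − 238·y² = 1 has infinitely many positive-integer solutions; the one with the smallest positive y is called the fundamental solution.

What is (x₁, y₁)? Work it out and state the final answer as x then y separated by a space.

d=238: √d = [15; 2,2,1,14,1,2,2,30] (ℓ=8, even), read p_7/q_7
i=0: a=15 ⇒ p=15, q=1
i=1: a=2 ⇒ p=31, q=2
i=2: a=2 ⇒ p=77, q=5
i=3: a=1 ⇒ p=108, q=7
…
i=6: a=2 ⇒ p=4983, q=323
i=7: a=2 ⇒ p=11663, q=756
(x₁, y₁) = (11663, 756);  11663² − 238·756² = 1 ✓

11663 756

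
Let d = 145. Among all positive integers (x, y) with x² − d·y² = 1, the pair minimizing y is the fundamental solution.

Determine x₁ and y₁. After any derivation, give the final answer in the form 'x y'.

√145 = [12; 24, …], period ℓ=1 (odd) → k=1
i=0: a=12 ⇒ p=12, q=1
i=1: a=24 ⇒ p=289, q=24
fundamental: x₁=289, y₁=24  (since 83521 − 145·576 = 1)

289 24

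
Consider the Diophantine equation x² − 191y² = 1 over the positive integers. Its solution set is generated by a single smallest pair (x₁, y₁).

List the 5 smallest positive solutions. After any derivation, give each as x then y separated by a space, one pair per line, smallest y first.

8994000 650783
161784071999999 11706284604000
2910171887135973018000 210572647456751349217
52348171905801720863712000001 3787780782452031563430792000
941638916241558444724564320044970000 68134600714746933190345629744650783

[13; 1,4,1,1,3,…,4,1,26] for √191; ℓ=16 ⇒ convergent index 15
a_0=13:  p_0=13·1+0=13,  q_0=13·0+1=1
…
a_3=1:  p_3=1·69+14=83,  q_3=1·5+1=6
…
a_6=2:  p_6=2·539+152=1230,  q_6=2·39+11=89
a_7=2:  p_7=2·1230+539=2999,  q_7=2·89+39=217
…
a_10=2:  p_10=2·83433+40217=207083,  q_10=2·6037+2910=14984
a_11=3:  p_11=3·207083+83433=704682,  q_11=3·14984+6037=50989
a_12=1:  p_12=1·704682+207083=911765,  q_12=1·50989+14984=65973
…
a_14=4:  p_14=4·1616447+911765=7377553,  q_14=4·116962+65973=533821
a_15=1:  p_15=1·7377553+1616447=8994000,  q_15=1·533821+116962=650783
→ (8994000, 650783).  Check: 8994000²=80892036000000, 191·650783²=80892035999999, difference 1.
k=2:  x_2 = 8994000·8994000+191·650783·650783 = 161784071999999,  y_2 = 8994000·650783+650783·8994000 = 11706284604000
k=3:  x_3 = 8994000·161784071999999+191·650783·11706284604000 = 2910171887135973018000,  y_3 = 8994000·11706284604000+650783·161784071999999 = 210572647456751349217
k=4:  x_4 = 8994000·2910171887135973018000+191·650783·210572647456751349217 = 52348171905801720863712000001,  y_4 = 8994000·210572647456751349217+650783·2910171887135973018000 = 3787780782452031563430792000
k=5:  x_5 = 8994000·52348171905801720863712000001+191·650783·3787780782452031563430792000 = 941638916241558444724564320044970000,  y_5 = 8994000·3787780782452031563430792000+650783·52348171905801720863712000001 = 68134600714746933190345629744650783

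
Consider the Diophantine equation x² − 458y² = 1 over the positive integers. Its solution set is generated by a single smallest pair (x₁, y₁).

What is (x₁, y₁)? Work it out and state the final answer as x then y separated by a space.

√458 → a₀=21, period (2,2,42); ℓ=3 odd so k=5
step 0: (21, 1)  from 21·(1,0) + (0,1)
step 1: (43, 2)  from 2·(21,1) + (1,0)
…
step 4: (9181, 429)  from 2·(4537,212) + (107,5)
step 5: (22899, 1070)  from 2·(9181,429) + (4537,212)
fundamental: x₁=22899, y₁=1070  (since 524364201 − 458·1144900 = 1)

22899 1070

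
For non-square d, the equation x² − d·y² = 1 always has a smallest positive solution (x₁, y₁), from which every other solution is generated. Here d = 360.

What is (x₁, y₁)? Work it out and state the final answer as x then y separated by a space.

[18; 1,36] for √360; ℓ=2 ⇒ convergent index 1
i=0: a=18 ⇒ p=18, q=1
i=1: a=1 ⇒ p=19, q=1
fundamental: x₁=19, y₁=1  (since 361 − 360·1 = 1)

19 1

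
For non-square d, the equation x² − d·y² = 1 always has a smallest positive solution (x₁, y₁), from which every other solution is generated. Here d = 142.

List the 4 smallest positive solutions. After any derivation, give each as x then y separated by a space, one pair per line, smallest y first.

143 12
40897 3432
11696399 981540
3345129217 280717008

√142 = [11; 1,10,1,22, …], period ℓ=4 (even) → k=3
a_0=11:  p_0=11·1+0=11,  q_0=11·0+1=1
a_1=1:  p_1=1·11+1=12,  q_1=1·1+0=1
a_2=10:  p_2=10·12+11=131,  q_2=10·1+1=11
a_3=1:  p_3=1·131+12=143,  q_3=1·11+1=12
(x₁, y₁) = (143, 12);  143² − 142·12² = 1 ✓
(x_2, y_2) = (143·143 + 142·12·12, 143·12 + 12·143) = (40897, 3432)
(x_3, y_3) = (143·40897 + 142·12·3432, 143·3432 + 12·40897) = (11696399, 981540)
(x_4, y_4) = (143·11696399 + 142·12·981540, 143·981540 + 12·11696399) = (3345129217, 280717008)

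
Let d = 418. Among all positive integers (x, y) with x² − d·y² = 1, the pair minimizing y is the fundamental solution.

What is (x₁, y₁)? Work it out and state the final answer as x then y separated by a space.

33857 1656

√418 → a₀=20, period (2,4,20,4,2,40); ℓ=6 even so k=5
i=0: a=20 ⇒ p=20, q=1
…
i=3: a=20 ⇒ p=3721, q=182
i=4: a=4 ⇒ p=15068, q=737
i=5: a=2 ⇒ p=33857, q=1656
(x₁, y₁) = (33857, 1656);  33857² − 418·1656² = 1 ✓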